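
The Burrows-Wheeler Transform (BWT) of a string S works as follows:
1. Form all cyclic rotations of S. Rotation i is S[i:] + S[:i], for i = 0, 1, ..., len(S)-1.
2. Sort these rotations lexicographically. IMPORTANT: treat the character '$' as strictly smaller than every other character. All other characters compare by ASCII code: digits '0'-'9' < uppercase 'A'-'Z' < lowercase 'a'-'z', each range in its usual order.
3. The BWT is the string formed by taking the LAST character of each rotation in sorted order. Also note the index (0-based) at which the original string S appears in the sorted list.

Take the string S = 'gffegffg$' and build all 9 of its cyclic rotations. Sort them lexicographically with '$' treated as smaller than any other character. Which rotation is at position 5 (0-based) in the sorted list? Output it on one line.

All 9 rotations (rotation i = S[i:]+S[:i]):
  rot[0] = gffegffg$
  rot[1] = ffegffg$g
  rot[2] = fegffg$gf
  rot[3] = egffg$gff
  rot[4] = gffg$gffe
  rot[5] = ffg$gffeg
  rot[6] = fg$gffegf
  rot[7] = g$gffegff
  rot[8] = $gffegffg
Sorted (with $ < everything):
  sorted[0] = $gffegffg
  sorted[1] = egffg$gff
  sorted[2] = fegffg$gf
  sorted[3] = ffegffg$g
  sorted[4] = ffg$gffeg
  sorted[5] = fg$gffegf
  sorted[6] = g$gffegff
  sorted[7] = gffegffg$
  sorted[8] = gffg$gffe
sorted[5] = fg$gffegf

Answer: fg$gffegf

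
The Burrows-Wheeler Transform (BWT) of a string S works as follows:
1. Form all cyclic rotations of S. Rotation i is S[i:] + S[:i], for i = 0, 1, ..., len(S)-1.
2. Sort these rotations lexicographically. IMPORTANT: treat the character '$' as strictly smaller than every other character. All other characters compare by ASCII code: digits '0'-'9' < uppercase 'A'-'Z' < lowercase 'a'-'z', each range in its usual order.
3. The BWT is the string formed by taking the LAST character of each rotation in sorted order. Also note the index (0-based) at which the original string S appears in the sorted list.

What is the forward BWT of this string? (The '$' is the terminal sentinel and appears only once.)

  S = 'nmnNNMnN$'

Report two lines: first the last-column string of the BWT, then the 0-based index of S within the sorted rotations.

Answer: NNnNnnMm$
8

Derivation:
All 9 rotations (rotation i = S[i:]+S[:i]):
  rot[0] = nmnNNMnN$
  rot[1] = mnNNMnN$n
  rot[2] = nNNMnN$nm
  rot[3] = NNMnN$nmn
  rot[4] = NMnN$nmnN
  rot[5] = MnN$nmnNN
  rot[6] = nN$nmnNNM
  rot[7] = N$nmnNNMn
  rot[8] = $nmnNNMnN
Sorted (with $ < everything):
  sorted[0] = $nmnNNMnN  (last char: 'N')
  sorted[1] = MnN$nmnNN  (last char: 'N')
  sorted[2] = N$nmnNNMn  (last char: 'n')
  sorted[3] = NMnN$nmnN  (last char: 'N')
  sorted[4] = NNMnN$nmn  (last char: 'n')
  sorted[5] = mnNNMnN$n  (last char: 'n')
  sorted[6] = nN$nmnNNM  (last char: 'M')
  sorted[7] = nNNMnN$nm  (last char: 'm')
  sorted[8] = nmnNNMnN$  (last char: '$')
Last column: NNnNnnMm$
Original string S is at sorted index 8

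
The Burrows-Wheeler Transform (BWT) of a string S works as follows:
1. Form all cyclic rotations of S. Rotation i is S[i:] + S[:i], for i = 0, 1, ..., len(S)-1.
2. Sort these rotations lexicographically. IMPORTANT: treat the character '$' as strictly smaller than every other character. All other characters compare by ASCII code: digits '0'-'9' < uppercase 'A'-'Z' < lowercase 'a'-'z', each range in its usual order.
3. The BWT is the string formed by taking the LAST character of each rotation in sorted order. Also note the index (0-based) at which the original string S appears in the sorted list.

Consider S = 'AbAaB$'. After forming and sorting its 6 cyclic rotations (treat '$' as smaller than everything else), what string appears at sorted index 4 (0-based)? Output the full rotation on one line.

Answer: aB$AbA

Derivation:
All 6 rotations (rotation i = S[i:]+S[:i]):
  rot[0] = AbAaB$
  rot[1] = bAaB$A
  rot[2] = AaB$Ab
  rot[3] = aB$AbA
  rot[4] = B$AbAa
  rot[5] = $AbAaB
Sorted (with $ < everything):
  sorted[0] = $AbAaB
  sorted[1] = AaB$Ab
  sorted[2] = AbAaB$
  sorted[3] = B$AbAa
  sorted[4] = aB$AbA
  sorted[5] = bAaB$A
sorted[4] = aB$AbA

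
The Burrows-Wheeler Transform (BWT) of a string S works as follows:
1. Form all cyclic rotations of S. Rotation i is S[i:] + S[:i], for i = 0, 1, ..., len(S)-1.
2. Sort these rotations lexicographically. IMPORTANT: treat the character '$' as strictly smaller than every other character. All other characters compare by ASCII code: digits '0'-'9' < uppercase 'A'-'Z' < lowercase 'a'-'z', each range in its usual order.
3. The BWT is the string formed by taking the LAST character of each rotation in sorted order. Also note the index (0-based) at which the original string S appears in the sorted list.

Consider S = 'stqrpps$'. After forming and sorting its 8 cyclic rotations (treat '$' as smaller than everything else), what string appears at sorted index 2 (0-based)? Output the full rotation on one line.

Answer: ps$stqrp

Derivation:
All 8 rotations (rotation i = S[i:]+S[:i]):
  rot[0] = stqrpps$
  rot[1] = tqrpps$s
  rot[2] = qrpps$st
  rot[3] = rpps$stq
  rot[4] = pps$stqr
  rot[5] = ps$stqrp
  rot[6] = s$stqrpp
  rot[7] = $stqrpps
Sorted (with $ < everything):
  sorted[0] = $stqrpps
  sorted[1] = pps$stqr
  sorted[2] = ps$stqrp
  sorted[3] = qrpps$st
  sorted[4] = rpps$stq
  sorted[5] = s$stqrpp
  sorted[6] = stqrpps$
  sorted[7] = tqrpps$s
sorted[2] = ps$stqrp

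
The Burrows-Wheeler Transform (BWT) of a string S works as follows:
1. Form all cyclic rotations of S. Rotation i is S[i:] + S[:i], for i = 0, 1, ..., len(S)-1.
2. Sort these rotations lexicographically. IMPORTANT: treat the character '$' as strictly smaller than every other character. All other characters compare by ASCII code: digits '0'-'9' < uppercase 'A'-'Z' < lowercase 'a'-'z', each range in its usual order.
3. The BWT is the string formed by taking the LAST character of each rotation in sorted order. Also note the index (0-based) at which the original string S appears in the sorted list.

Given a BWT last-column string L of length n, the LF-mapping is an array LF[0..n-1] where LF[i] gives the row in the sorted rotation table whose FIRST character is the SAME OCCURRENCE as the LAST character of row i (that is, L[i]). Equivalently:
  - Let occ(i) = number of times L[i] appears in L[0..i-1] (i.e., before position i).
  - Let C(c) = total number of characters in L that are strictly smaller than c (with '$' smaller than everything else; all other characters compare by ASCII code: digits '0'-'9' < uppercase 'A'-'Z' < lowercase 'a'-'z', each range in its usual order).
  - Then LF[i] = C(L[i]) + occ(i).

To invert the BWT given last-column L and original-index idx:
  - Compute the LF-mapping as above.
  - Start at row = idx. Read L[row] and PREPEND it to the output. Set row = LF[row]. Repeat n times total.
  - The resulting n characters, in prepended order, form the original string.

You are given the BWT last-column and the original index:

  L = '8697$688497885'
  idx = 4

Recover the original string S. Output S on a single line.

LF mapping: 7 3 12 5 0 4 8 9 1 13 6 10 11 2
Walk LF starting at row 4, prepending L[row]:
  step 1: row=4, L[4]='$', prepend. Next row=LF[4]=0
  step 2: row=0, L[0]='8', prepend. Next row=LF[0]=7
  step 3: row=7, L[7]='8', prepend. Next row=LF[7]=9
  step 4: row=9, L[9]='9', prepend. Next row=LF[9]=13
  step 5: row=13, L[13]='5', prepend. Next row=LF[13]=2
  step 6: row=2, L[2]='9', prepend. Next row=LF[2]=12
  step 7: row=12, L[12]='8', prepend. Next row=LF[12]=11
  step 8: row=11, L[11]='8', prepend. Next row=LF[11]=10
  step 9: row=10, L[10]='7', prepend. Next row=LF[10]=6
  step 10: row=6, L[6]='8', prepend. Next row=LF[6]=8
  step 11: row=8, L[8]='4', prepend. Next row=LF[8]=1
  step 12: row=1, L[1]='6', prepend. Next row=LF[1]=3
  step 13: row=3, L[3]='7', prepend. Next row=LF[3]=5
  step 14: row=5, L[5]='6', prepend. Next row=LF[5]=4
Reversed output: 6764878895988$

Answer: 6764878895988$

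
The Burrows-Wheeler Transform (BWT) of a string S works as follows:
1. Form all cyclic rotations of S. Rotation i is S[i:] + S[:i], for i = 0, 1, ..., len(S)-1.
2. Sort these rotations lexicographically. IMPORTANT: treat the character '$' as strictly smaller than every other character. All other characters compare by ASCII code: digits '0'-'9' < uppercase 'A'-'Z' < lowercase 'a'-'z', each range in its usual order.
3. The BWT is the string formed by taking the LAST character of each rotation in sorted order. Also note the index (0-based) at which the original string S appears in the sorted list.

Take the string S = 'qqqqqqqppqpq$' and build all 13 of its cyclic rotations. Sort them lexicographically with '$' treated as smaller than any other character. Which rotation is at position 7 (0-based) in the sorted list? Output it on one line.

Answer: qqppqpq$qqqqq

Derivation:
All 13 rotations (rotation i = S[i:]+S[:i]):
  rot[0] = qqqqqqqppqpq$
  rot[1] = qqqqqqppqpq$q
  rot[2] = qqqqqppqpq$qq
  rot[3] = qqqqppqpq$qqq
  rot[4] = qqqppqpq$qqqq
  rot[5] = qqppqpq$qqqqq
  rot[6] = qppqpq$qqqqqq
  rot[7] = ppqpq$qqqqqqq
  rot[8] = pqpq$qqqqqqqp
  rot[9] = qpq$qqqqqqqpp
  rot[10] = pq$qqqqqqqppq
  rot[11] = q$qqqqqqqppqp
  rot[12] = $qqqqqqqppqpq
Sorted (with $ < everything):
  sorted[0] = $qqqqqqqppqpq
  sorted[1] = ppqpq$qqqqqqq
  sorted[2] = pq$qqqqqqqppq
  sorted[3] = pqpq$qqqqqqqp
  sorted[4] = q$qqqqqqqppqp
  sorted[5] = qppqpq$qqqqqq
  sorted[6] = qpq$qqqqqqqpp
  sorted[7] = qqppqpq$qqqqq
  sorted[8] = qqqppqpq$qqqq
  sorted[9] = qqqqppqpq$qqq
  sorted[10] = qqqqqppqpq$qq
  sorted[11] = qqqqqqppqpq$q
  sorted[12] = qqqqqqqppqpq$
sorted[7] = qqppqpq$qqqqq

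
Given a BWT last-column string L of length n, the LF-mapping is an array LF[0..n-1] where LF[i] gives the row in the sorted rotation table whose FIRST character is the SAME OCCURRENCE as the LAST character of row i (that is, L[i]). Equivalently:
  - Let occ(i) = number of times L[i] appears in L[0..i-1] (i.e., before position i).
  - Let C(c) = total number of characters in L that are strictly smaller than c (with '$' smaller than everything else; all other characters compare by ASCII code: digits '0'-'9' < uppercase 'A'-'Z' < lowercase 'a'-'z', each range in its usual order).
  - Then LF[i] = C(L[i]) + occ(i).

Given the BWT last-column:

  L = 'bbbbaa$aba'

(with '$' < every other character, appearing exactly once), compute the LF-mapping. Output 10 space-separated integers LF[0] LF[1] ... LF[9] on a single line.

Answer: 5 6 7 8 1 2 0 3 9 4

Derivation:
Char counts: '$':1, 'a':4, 'b':5
C (first-col start): C('$')=0, C('a')=1, C('b')=5
L[0]='b': occ=0, LF[0]=C('b')+0=5+0=5
L[1]='b': occ=1, LF[1]=C('b')+1=5+1=6
L[2]='b': occ=2, LF[2]=C('b')+2=5+2=7
L[3]='b': occ=3, LF[3]=C('b')+3=5+3=8
L[4]='a': occ=0, LF[4]=C('a')+0=1+0=1
L[5]='a': occ=1, LF[5]=C('a')+1=1+1=2
L[6]='$': occ=0, LF[6]=C('$')+0=0+0=0
L[7]='a': occ=2, LF[7]=C('a')+2=1+2=3
L[8]='b': occ=4, LF[8]=C('b')+4=5+4=9
L[9]='a': occ=3, LF[9]=C('a')+3=1+3=4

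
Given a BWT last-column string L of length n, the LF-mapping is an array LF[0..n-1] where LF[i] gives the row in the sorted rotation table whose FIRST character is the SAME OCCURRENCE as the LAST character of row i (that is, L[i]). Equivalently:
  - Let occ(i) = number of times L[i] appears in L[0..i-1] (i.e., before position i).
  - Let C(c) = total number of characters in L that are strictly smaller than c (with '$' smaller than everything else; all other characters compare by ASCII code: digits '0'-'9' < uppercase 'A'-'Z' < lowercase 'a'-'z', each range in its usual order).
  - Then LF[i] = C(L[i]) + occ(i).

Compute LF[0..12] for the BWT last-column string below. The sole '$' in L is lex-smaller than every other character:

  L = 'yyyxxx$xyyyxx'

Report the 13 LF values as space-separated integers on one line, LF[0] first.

Answer: 7 8 9 1 2 3 0 4 10 11 12 5 6

Derivation:
Char counts: '$':1, 'x':6, 'y':6
C (first-col start): C('$')=0, C('x')=1, C('y')=7
L[0]='y': occ=0, LF[0]=C('y')+0=7+0=7
L[1]='y': occ=1, LF[1]=C('y')+1=7+1=8
L[2]='y': occ=2, LF[2]=C('y')+2=7+2=9
L[3]='x': occ=0, LF[3]=C('x')+0=1+0=1
L[4]='x': occ=1, LF[4]=C('x')+1=1+1=2
L[5]='x': occ=2, LF[5]=C('x')+2=1+2=3
L[6]='$': occ=0, LF[6]=C('$')+0=0+0=0
L[7]='x': occ=3, LF[7]=C('x')+3=1+3=4
L[8]='y': occ=3, LF[8]=C('y')+3=7+3=10
L[9]='y': occ=4, LF[9]=C('y')+4=7+4=11
L[10]='y': occ=5, LF[10]=C('y')+5=7+5=12
L[11]='x': occ=4, LF[11]=C('x')+4=1+4=5
L[12]='x': occ=5, LF[12]=C('x')+5=1+5=6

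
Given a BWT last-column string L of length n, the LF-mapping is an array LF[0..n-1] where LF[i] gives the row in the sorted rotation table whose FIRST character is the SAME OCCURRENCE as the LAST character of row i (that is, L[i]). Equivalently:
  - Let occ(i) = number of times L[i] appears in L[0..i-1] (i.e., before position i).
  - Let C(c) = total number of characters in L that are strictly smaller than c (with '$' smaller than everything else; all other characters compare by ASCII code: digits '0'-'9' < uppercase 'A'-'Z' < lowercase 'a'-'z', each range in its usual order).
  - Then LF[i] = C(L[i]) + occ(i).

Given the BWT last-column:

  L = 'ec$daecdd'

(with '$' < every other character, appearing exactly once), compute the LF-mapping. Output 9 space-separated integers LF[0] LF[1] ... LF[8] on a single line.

Char counts: '$':1, 'a':1, 'c':2, 'd':3, 'e':2
C (first-col start): C('$')=0, C('a')=1, C('c')=2, C('d')=4, C('e')=7
L[0]='e': occ=0, LF[0]=C('e')+0=7+0=7
L[1]='c': occ=0, LF[1]=C('c')+0=2+0=2
L[2]='$': occ=0, LF[2]=C('$')+0=0+0=0
L[3]='d': occ=0, LF[3]=C('d')+0=4+0=4
L[4]='a': occ=0, LF[4]=C('a')+0=1+0=1
L[5]='e': occ=1, LF[5]=C('e')+1=7+1=8
L[6]='c': occ=1, LF[6]=C('c')+1=2+1=3
L[7]='d': occ=1, LF[7]=C('d')+1=4+1=5
L[8]='d': occ=2, LF[8]=C('d')+2=4+2=6

Answer: 7 2 0 4 1 8 3 5 6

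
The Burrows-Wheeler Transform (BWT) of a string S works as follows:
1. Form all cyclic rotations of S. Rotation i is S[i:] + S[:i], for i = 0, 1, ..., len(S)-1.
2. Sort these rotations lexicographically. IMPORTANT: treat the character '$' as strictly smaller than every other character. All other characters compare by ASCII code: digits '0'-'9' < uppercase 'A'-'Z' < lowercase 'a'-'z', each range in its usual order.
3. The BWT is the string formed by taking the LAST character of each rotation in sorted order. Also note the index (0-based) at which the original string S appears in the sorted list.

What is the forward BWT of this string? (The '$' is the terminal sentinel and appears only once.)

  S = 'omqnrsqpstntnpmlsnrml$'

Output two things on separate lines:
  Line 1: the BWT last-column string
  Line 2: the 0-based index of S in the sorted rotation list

All 22 rotations (rotation i = S[i:]+S[:i]):
  rot[0] = omqnrsqpstntnpmlsnrml$
  rot[1] = mqnrsqpstntnpmlsnrml$o
  rot[2] = qnrsqpstntnpmlsnrml$om
  rot[3] = nrsqpstntnpmlsnrml$omq
  rot[4] = rsqpstntnpmlsnrml$omqn
  rot[5] = sqpstntnpmlsnrml$omqnr
  rot[6] = qpstntnpmlsnrml$omqnrs
  rot[7] = pstntnpmlsnrml$omqnrsq
  rot[8] = stntnpmlsnrml$omqnrsqp
  rot[9] = tntnpmlsnrml$omqnrsqps
  rot[10] = ntnpmlsnrml$omqnrsqpst
  rot[11] = tnpmlsnrml$omqnrsqpstn
  rot[12] = npmlsnrml$omqnrsqpstnt
  rot[13] = pmlsnrml$omqnrsqpstntn
  rot[14] = mlsnrml$omqnrsqpstntnp
  rot[15] = lsnrml$omqnrsqpstntnpm
  rot[16] = snrml$omqnrsqpstntnpml
  rot[17] = nrml$omqnrsqpstntnpmls
  rot[18] = rml$omqnrsqpstntnpmlsn
  rot[19] = ml$omqnrsqpstntnpmlsnr
  rot[20] = l$omqnrsqpstntnpmlsnrm
  rot[21] = $omqnrsqpstntnpmlsnrml
Sorted (with $ < everything):
  sorted[0] = $omqnrsqpstntnpmlsnrml  (last char: 'l')
  sorted[1] = l$omqnrsqpstntnpmlsnrm  (last char: 'm')
  sorted[2] = lsnrml$omqnrsqpstntnpm  (last char: 'm')
  sorted[3] = ml$omqnrsqpstntnpmlsnr  (last char: 'r')
  sorted[4] = mlsnrml$omqnrsqpstntnp  (last char: 'p')
  sorted[5] = mqnrsqpstntnpmlsnrml$o  (last char: 'o')
  sorted[6] = npmlsnrml$omqnrsqpstnt  (last char: 't')
  sorted[7] = nrml$omqnrsqpstntnpmls  (last char: 's')
  sorted[8] = nrsqpstntnpmlsnrml$omq  (last char: 'q')
  sorted[9] = ntnpmlsnrml$omqnrsqpst  (last char: 't')
  sorted[10] = omqnrsqpstntnpmlsnrml$  (last char: '$')
  sorted[11] = pmlsnrml$omqnrsqpstntn  (last char: 'n')
  sorted[12] = pstntnpmlsnrml$omqnrsq  (last char: 'q')
  sorted[13] = qnrsqpstntnpmlsnrml$om  (last char: 'm')
  sorted[14] = qpstntnpmlsnrml$omqnrs  (last char: 's')
  sorted[15] = rml$omqnrsqpstntnpmlsn  (last char: 'n')
  sorted[16] = rsqpstntnpmlsnrml$omqn  (last char: 'n')
  sorted[17] = snrml$omqnrsqpstntnpml  (last char: 'l')
  sorted[18] = sqpstntnpmlsnrml$omqnr  (last char: 'r')
  sorted[19] = stntnpmlsnrml$omqnrsqp  (last char: 'p')
  sorted[20] = tnpmlsnrml$omqnrsqpstn  (last char: 'n')
  sorted[21] = tntnpmlsnrml$omqnrsqps  (last char: 's')
Last column: lmmrpotsqt$nqmsnnlrpns
Original string S is at sorted index 10

Answer: lmmrpotsqt$nqmsnnlrpns
10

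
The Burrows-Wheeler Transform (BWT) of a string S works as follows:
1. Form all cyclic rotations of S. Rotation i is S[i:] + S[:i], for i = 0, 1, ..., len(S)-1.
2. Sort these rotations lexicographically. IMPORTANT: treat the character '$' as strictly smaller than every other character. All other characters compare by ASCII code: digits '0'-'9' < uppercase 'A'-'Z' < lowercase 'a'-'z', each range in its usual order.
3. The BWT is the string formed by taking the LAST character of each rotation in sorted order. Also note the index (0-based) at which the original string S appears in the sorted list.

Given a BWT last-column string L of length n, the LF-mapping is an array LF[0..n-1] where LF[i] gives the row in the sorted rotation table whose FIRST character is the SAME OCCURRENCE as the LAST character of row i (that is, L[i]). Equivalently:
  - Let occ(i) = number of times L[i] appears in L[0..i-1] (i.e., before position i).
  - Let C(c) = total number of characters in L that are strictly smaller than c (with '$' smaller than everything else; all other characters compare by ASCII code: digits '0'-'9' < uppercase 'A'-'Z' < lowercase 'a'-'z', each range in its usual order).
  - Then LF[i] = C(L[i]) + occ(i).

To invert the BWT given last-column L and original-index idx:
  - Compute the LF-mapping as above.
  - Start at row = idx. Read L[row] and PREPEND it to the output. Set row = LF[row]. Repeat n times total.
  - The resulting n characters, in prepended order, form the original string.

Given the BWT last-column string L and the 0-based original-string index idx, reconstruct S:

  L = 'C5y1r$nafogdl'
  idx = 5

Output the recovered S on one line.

Answer: dragonfly51C$

Derivation:
LF mapping: 3 2 12 1 11 0 9 4 6 10 7 5 8
Walk LF starting at row 5, prepending L[row]:
  step 1: row=5, L[5]='$', prepend. Next row=LF[5]=0
  step 2: row=0, L[0]='C', prepend. Next row=LF[0]=3
  step 3: row=3, L[3]='1', prepend. Next row=LF[3]=1
  step 4: row=1, L[1]='5', prepend. Next row=LF[1]=2
  step 5: row=2, L[2]='y', prepend. Next row=LF[2]=12
  step 6: row=12, L[12]='l', prepend. Next row=LF[12]=8
  step 7: row=8, L[8]='f', prepend. Next row=LF[8]=6
  step 8: row=6, L[6]='n', prepend. Next row=LF[6]=9
  step 9: row=9, L[9]='o', prepend. Next row=LF[9]=10
  step 10: row=10, L[10]='g', prepend. Next row=LF[10]=7
  step 11: row=7, L[7]='a', prepend. Next row=LF[7]=4
  step 12: row=4, L[4]='r', prepend. Next row=LF[4]=11
  step 13: row=11, L[11]='d', prepend. Next row=LF[11]=5
Reversed output: dragonfly51C$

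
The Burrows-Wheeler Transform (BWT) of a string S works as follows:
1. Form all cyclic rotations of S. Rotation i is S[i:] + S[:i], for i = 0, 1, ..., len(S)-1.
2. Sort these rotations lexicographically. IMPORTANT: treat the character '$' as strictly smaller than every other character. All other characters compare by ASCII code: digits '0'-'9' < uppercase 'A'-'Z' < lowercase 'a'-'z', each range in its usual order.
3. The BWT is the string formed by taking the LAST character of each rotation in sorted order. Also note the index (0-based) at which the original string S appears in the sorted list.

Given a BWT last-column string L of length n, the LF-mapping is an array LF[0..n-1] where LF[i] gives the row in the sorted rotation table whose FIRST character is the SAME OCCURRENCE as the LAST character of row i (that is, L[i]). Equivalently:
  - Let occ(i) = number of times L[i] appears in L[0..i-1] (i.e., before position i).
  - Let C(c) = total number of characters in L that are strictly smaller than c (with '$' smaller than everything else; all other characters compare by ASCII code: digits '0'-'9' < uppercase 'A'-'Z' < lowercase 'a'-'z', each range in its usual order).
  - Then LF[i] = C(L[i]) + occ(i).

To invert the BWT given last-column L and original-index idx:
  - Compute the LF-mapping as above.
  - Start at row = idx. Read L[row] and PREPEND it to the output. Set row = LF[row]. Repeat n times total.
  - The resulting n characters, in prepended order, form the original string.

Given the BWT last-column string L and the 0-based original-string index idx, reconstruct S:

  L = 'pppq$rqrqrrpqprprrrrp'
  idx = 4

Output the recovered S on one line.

LF mapping: 1 2 3 8 0 12 9 13 10 14 15 4 11 5 16 6 17 18 19 20 7
Walk LF starting at row 4, prepending L[row]:
  step 1: row=4, L[4]='$', prepend. Next row=LF[4]=0
  step 2: row=0, L[0]='p', prepend. Next row=LF[0]=1
  step 3: row=1, L[1]='p', prepend. Next row=LF[1]=2
  step 4: row=2, L[2]='p', prepend. Next row=LF[2]=3
  step 5: row=3, L[3]='q', prepend. Next row=LF[3]=8
  step 6: row=8, L[8]='q', prepend. Next row=LF[8]=10
  step 7: row=10, L[10]='r', prepend. Next row=LF[10]=15
  step 8: row=15, L[15]='p', prepend. Next row=LF[15]=6
  step 9: row=6, L[6]='q', prepend. Next row=LF[6]=9
  step 10: row=9, L[9]='r', prepend. Next row=LF[9]=14
  step 11: row=14, L[14]='r', prepend. Next row=LF[14]=16
  step 12: row=16, L[16]='r', prepend. Next row=LF[16]=17
  step 13: row=17, L[17]='r', prepend. Next row=LF[17]=18
  step 14: row=18, L[18]='r', prepend. Next row=LF[18]=19
  step 15: row=19, L[19]='r', prepend. Next row=LF[19]=20
  step 16: row=20, L[20]='p', prepend. Next row=LF[20]=7
  step 17: row=7, L[7]='r', prepend. Next row=LF[7]=13
  step 18: row=13, L[13]='p', prepend. Next row=LF[13]=5
  step 19: row=5, L[5]='r', prepend. Next row=LF[5]=12
  step 20: row=12, L[12]='q', prepend. Next row=LF[12]=11
  step 21: row=11, L[11]='p', prepend. Next row=LF[11]=4
Reversed output: pqrprprrrrrrqprqqppp$

Answer: pqrprprrrrrrqprqqppp$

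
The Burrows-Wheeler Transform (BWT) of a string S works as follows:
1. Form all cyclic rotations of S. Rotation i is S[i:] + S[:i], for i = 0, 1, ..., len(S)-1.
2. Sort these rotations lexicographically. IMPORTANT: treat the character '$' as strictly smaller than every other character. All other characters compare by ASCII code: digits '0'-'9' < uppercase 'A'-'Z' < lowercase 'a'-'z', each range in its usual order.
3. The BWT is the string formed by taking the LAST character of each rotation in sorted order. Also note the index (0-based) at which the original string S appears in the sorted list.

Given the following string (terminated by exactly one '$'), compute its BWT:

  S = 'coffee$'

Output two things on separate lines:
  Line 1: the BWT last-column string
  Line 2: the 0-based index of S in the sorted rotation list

Answer: e$effoc
1

Derivation:
All 7 rotations (rotation i = S[i:]+S[:i]):
  rot[0] = coffee$
  rot[1] = offee$c
  rot[2] = ffee$co
  rot[3] = fee$cof
  rot[4] = ee$coff
  rot[5] = e$coffe
  rot[6] = $coffee
Sorted (with $ < everything):
  sorted[0] = $coffee  (last char: 'e')
  sorted[1] = coffee$  (last char: '$')
  sorted[2] = e$coffe  (last char: 'e')
  sorted[3] = ee$coff  (last char: 'f')
  sorted[4] = fee$cof  (last char: 'f')
  sorted[5] = ffee$co  (last char: 'o')
  sorted[6] = offee$c  (last char: 'c')
Last column: e$effoc
Original string S is at sorted index 1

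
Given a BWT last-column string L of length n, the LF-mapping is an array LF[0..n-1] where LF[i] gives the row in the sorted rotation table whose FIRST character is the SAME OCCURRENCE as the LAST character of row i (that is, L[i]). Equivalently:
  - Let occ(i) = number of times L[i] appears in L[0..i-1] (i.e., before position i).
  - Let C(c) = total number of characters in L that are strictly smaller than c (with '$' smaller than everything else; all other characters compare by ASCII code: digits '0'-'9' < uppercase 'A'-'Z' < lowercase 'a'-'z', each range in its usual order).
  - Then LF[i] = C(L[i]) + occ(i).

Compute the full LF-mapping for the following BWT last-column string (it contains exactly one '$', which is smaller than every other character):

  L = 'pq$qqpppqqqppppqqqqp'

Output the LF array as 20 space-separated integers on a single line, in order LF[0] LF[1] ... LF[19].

Char counts: '$':1, 'p':9, 'q':10
C (first-col start): C('$')=0, C('p')=1, C('q')=10
L[0]='p': occ=0, LF[0]=C('p')+0=1+0=1
L[1]='q': occ=0, LF[1]=C('q')+0=10+0=10
L[2]='$': occ=0, LF[2]=C('$')+0=0+0=0
L[3]='q': occ=1, LF[3]=C('q')+1=10+1=11
L[4]='q': occ=2, LF[4]=C('q')+2=10+2=12
L[5]='p': occ=1, LF[5]=C('p')+1=1+1=2
L[6]='p': occ=2, LF[6]=C('p')+2=1+2=3
L[7]='p': occ=3, LF[7]=C('p')+3=1+3=4
L[8]='q': occ=3, LF[8]=C('q')+3=10+3=13
L[9]='q': occ=4, LF[9]=C('q')+4=10+4=14
L[10]='q': occ=5, LF[10]=C('q')+5=10+5=15
L[11]='p': occ=4, LF[11]=C('p')+4=1+4=5
L[12]='p': occ=5, LF[12]=C('p')+5=1+5=6
L[13]='p': occ=6, LF[13]=C('p')+6=1+6=7
L[14]='p': occ=7, LF[14]=C('p')+7=1+7=8
L[15]='q': occ=6, LF[15]=C('q')+6=10+6=16
L[16]='q': occ=7, LF[16]=C('q')+7=10+7=17
L[17]='q': occ=8, LF[17]=C('q')+8=10+8=18
L[18]='q': occ=9, LF[18]=C('q')+9=10+9=19
L[19]='p': occ=8, LF[19]=C('p')+8=1+8=9

Answer: 1 10 0 11 12 2 3 4 13 14 15 5 6 7 8 16 17 18 19 9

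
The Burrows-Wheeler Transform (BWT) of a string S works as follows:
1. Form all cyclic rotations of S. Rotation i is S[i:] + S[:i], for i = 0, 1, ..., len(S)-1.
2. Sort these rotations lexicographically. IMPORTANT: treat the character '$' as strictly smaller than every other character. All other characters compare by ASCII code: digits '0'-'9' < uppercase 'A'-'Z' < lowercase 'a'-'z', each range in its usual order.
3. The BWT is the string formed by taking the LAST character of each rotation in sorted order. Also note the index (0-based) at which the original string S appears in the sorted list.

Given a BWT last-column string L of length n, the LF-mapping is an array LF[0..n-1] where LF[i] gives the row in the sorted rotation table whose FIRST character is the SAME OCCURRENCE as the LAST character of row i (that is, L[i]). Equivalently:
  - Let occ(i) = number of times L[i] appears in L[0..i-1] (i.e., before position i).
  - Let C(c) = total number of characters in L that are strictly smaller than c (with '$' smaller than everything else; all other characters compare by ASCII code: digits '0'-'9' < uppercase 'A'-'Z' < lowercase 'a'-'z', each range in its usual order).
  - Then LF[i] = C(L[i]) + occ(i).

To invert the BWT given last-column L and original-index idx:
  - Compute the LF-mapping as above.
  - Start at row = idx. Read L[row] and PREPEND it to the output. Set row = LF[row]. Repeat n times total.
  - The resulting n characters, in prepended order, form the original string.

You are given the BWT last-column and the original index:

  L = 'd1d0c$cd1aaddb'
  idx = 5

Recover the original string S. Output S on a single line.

Answer: ad101cbdddcad$

Derivation:
LF mapping: 9 2 10 1 7 0 8 11 3 4 5 12 13 6
Walk LF starting at row 5, prepending L[row]:
  step 1: row=5, L[5]='$', prepend. Next row=LF[5]=0
  step 2: row=0, L[0]='d', prepend. Next row=LF[0]=9
  step 3: row=9, L[9]='a', prepend. Next row=LF[9]=4
  step 4: row=4, L[4]='c', prepend. Next row=LF[4]=7
  step 5: row=7, L[7]='d', prepend. Next row=LF[7]=11
  step 6: row=11, L[11]='d', prepend. Next row=LF[11]=12
  step 7: row=12, L[12]='d', prepend. Next row=LF[12]=13
  step 8: row=13, L[13]='b', prepend. Next row=LF[13]=6
  step 9: row=6, L[6]='c', prepend. Next row=LF[6]=8
  step 10: row=8, L[8]='1', prepend. Next row=LF[8]=3
  step 11: row=3, L[3]='0', prepend. Next row=LF[3]=1
  step 12: row=1, L[1]='1', prepend. Next row=LF[1]=2
  step 13: row=2, L[2]='d', prepend. Next row=LF[2]=10
  step 14: row=10, L[10]='a', prepend. Next row=LF[10]=5
Reversed output: ad101cbdddcad$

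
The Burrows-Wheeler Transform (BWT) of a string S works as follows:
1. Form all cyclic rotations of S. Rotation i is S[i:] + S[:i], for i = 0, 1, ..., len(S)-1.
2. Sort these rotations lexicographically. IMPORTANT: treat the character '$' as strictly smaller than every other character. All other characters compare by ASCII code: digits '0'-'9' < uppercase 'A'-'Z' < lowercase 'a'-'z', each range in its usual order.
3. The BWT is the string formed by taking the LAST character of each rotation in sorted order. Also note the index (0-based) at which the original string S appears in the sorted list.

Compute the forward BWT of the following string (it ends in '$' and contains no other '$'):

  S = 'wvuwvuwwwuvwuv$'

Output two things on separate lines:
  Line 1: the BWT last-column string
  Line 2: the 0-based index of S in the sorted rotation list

All 15 rotations (rotation i = S[i:]+S[:i]):
  rot[0] = wvuwvuwwwuvwuv$
  rot[1] = vuwvuwwwuvwuv$w
  rot[2] = uwvuwwwuvwuv$wv
  rot[3] = wvuwwwuvwuv$wvu
  rot[4] = vuwwwuvwuv$wvuw
  rot[5] = uwwwuvwuv$wvuwv
  rot[6] = wwwuvwuv$wvuwvu
  rot[7] = wwuvwuv$wvuwvuw
  rot[8] = wuvwuv$wvuwvuww
  rot[9] = uvwuv$wvuwvuwww
  rot[10] = vwuv$wvuwvuwwwu
  rot[11] = wuv$wvuwvuwwwuv
  rot[12] = uv$wvuwvuwwwuvw
  rot[13] = v$wvuwvuwwwuvwu
  rot[14] = $wvuwvuwwwuvwuv
Sorted (with $ < everything):
  sorted[0] = $wvuwvuwwwuvwuv  (last char: 'v')
  sorted[1] = uv$wvuwvuwwwuvw  (last char: 'w')
  sorted[2] = uvwuv$wvuwvuwww  (last char: 'w')
  sorted[3] = uwvuwwwuvwuv$wv  (last char: 'v')
  sorted[4] = uwwwuvwuv$wvuwv  (last char: 'v')
  sorted[5] = v$wvuwvuwwwuvwu  (last char: 'u')
  sorted[6] = vuwvuwwwuvwuv$w  (last char: 'w')
  sorted[7] = vuwwwuvwuv$wvuw  (last char: 'w')
  sorted[8] = vwuv$wvuwvuwwwu  (last char: 'u')
  sorted[9] = wuv$wvuwvuwwwuv  (last char: 'v')
  sorted[10] = wuvwuv$wvuwvuww  (last char: 'w')
  sorted[11] = wvuwvuwwwuvwuv$  (last char: '$')
  sorted[12] = wvuwwwuvwuv$wvu  (last char: 'u')
  sorted[13] = wwuvwuv$wvuwvuw  (last char: 'w')
  sorted[14] = wwwuvwuv$wvuwvu  (last char: 'u')
Last column: vwwvvuwwuvw$uwu
Original string S is at sorted index 11

Answer: vwwvvuwwuvw$uwu
11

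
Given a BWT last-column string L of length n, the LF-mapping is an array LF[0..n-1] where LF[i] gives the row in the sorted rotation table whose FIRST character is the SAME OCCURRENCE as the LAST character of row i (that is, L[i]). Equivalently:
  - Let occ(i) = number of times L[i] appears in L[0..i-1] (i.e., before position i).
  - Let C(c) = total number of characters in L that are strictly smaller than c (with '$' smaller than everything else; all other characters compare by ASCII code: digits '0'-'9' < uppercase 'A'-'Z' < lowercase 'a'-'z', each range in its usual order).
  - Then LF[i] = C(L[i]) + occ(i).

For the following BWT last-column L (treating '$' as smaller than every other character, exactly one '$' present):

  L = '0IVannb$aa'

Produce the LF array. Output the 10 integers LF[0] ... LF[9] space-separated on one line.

Answer: 1 2 3 4 8 9 7 0 5 6

Derivation:
Char counts: '$':1, '0':1, 'I':1, 'V':1, 'a':3, 'b':1, 'n':2
C (first-col start): C('$')=0, C('0')=1, C('I')=2, C('V')=3, C('a')=4, C('b')=7, C('n')=8
L[0]='0': occ=0, LF[0]=C('0')+0=1+0=1
L[1]='I': occ=0, LF[1]=C('I')+0=2+0=2
L[2]='V': occ=0, LF[2]=C('V')+0=3+0=3
L[3]='a': occ=0, LF[3]=C('a')+0=4+0=4
L[4]='n': occ=0, LF[4]=C('n')+0=8+0=8
L[5]='n': occ=1, LF[5]=C('n')+1=8+1=9
L[6]='b': occ=0, LF[6]=C('b')+0=7+0=7
L[7]='$': occ=0, LF[7]=C('$')+0=0+0=0
L[8]='a': occ=1, LF[8]=C('a')+1=4+1=5
L[9]='a': occ=2, LF[9]=C('a')+2=4+2=6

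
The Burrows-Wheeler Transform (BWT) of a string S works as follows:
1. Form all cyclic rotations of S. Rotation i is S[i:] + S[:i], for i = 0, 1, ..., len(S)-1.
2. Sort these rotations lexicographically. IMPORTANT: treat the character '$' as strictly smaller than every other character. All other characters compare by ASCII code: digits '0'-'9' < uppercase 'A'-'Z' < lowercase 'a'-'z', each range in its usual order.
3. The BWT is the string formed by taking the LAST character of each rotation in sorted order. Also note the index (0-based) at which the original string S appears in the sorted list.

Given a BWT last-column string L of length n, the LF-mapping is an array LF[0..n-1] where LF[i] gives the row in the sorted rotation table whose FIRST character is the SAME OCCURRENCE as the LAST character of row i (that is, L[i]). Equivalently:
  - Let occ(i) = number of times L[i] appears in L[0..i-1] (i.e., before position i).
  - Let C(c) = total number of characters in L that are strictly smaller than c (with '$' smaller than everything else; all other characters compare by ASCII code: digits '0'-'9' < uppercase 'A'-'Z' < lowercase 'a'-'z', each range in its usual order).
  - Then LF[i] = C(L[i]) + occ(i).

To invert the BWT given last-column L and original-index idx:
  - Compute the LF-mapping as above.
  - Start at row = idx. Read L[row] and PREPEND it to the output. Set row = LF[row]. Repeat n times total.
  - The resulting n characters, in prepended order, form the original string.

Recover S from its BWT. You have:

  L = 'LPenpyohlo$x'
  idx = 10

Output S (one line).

Answer: xylophonePL$

Derivation:
LF mapping: 1 2 3 6 9 11 7 4 5 8 0 10
Walk LF starting at row 10, prepending L[row]:
  step 1: row=10, L[10]='$', prepend. Next row=LF[10]=0
  step 2: row=0, L[0]='L', prepend. Next row=LF[0]=1
  step 3: row=1, L[1]='P', prepend. Next row=LF[1]=2
  step 4: row=2, L[2]='e', prepend. Next row=LF[2]=3
  step 5: row=3, L[3]='n', prepend. Next row=LF[3]=6
  step 6: row=6, L[6]='o', prepend. Next row=LF[6]=7
  step 7: row=7, L[7]='h', prepend. Next row=LF[7]=4
  step 8: row=4, L[4]='p', prepend. Next row=LF[4]=9
  step 9: row=9, L[9]='o', prepend. Next row=LF[9]=8
  step 10: row=8, L[8]='l', prepend. Next row=LF[8]=5
  step 11: row=5, L[5]='y', prepend. Next row=LF[5]=11
  step 12: row=11, L[11]='x', prepend. Next row=LF[11]=10
Reversed output: xylophonePL$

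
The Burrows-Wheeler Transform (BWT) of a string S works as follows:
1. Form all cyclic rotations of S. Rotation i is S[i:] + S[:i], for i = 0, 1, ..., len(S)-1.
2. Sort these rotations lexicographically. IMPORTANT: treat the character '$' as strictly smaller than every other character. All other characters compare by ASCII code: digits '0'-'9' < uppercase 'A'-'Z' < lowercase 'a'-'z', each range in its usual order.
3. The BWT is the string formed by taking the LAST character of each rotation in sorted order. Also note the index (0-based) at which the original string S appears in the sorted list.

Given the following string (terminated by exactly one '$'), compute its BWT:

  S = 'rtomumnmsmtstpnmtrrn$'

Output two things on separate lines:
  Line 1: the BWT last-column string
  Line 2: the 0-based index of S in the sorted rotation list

Answer: nunnsormpttrt$mtrsmmm
13

Derivation:
All 21 rotations (rotation i = S[i:]+S[:i]):
  rot[0] = rtomumnmsmtstpnmtrrn$
  rot[1] = tomumnmsmtstpnmtrrn$r
  rot[2] = omumnmsmtstpnmtrrn$rt
  rot[3] = mumnmsmtstpnmtrrn$rto
  rot[4] = umnmsmtstpnmtrrn$rtom
  rot[5] = mnmsmtstpnmtrrn$rtomu
  rot[6] = nmsmtstpnmtrrn$rtomum
  rot[7] = msmtstpnmtrrn$rtomumn
  rot[8] = smtstpnmtrrn$rtomumnm
  rot[9] = mtstpnmtrrn$rtomumnms
  rot[10] = tstpnmtrrn$rtomumnmsm
  rot[11] = stpnmtrrn$rtomumnmsmt
  rot[12] = tpnmtrrn$rtomumnmsmts
  rot[13] = pnmtrrn$rtomumnmsmtst
  rot[14] = nmtrrn$rtomumnmsmtstp
  rot[15] = mtrrn$rtomumnmsmtstpn
  rot[16] = trrn$rtomumnmsmtstpnm
  rot[17] = rrn$rtomumnmsmtstpnmt
  rot[18] = rn$rtomumnmsmtstpnmtr
  rot[19] = n$rtomumnmsmtstpnmtrr
  rot[20] = $rtomumnmsmtstpnmtrrn
Sorted (with $ < everything):
  sorted[0] = $rtomumnmsmtstpnmtrrn  (last char: 'n')
  sorted[1] = mnmsmtstpnmtrrn$rtomu  (last char: 'u')
  sorted[2] = msmtstpnmtrrn$rtomumn  (last char: 'n')
  sorted[3] = mtrrn$rtomumnmsmtstpn  (last char: 'n')
  sorted[4] = mtstpnmtrrn$rtomumnms  (last char: 's')
  sorted[5] = mumnmsmtstpnmtrrn$rto  (last char: 'o')
  sorted[6] = n$rtomumnmsmtstpnmtrr  (last char: 'r')
  sorted[7] = nmsmtstpnmtrrn$rtomum  (last char: 'm')
  sorted[8] = nmtrrn$rtomumnmsmtstp  (last char: 'p')
  sorted[9] = omumnmsmtstpnmtrrn$rt  (last char: 't')
  sorted[10] = pnmtrrn$rtomumnmsmtst  (last char: 't')
  sorted[11] = rn$rtomumnmsmtstpnmtr  (last char: 'r')
  sorted[12] = rrn$rtomumnmsmtstpnmt  (last char: 't')
  sorted[13] = rtomumnmsmtstpnmtrrn$  (last char: '$')
  sorted[14] = smtstpnmtrrn$rtomumnm  (last char: 'm')
  sorted[15] = stpnmtrrn$rtomumnmsmt  (last char: 't')
  sorted[16] = tomumnmsmtstpnmtrrn$r  (last char: 'r')
  sorted[17] = tpnmtrrn$rtomumnmsmts  (last char: 's')
  sorted[18] = trrn$rtomumnmsmtstpnm  (last char: 'm')
  sorted[19] = tstpnmtrrn$rtomumnmsm  (last char: 'm')
  sorted[20] = umnmsmtstpnmtrrn$rtom  (last char: 'm')
Last column: nunnsormpttrt$mtrsmmm
Original string S is at sorted index 13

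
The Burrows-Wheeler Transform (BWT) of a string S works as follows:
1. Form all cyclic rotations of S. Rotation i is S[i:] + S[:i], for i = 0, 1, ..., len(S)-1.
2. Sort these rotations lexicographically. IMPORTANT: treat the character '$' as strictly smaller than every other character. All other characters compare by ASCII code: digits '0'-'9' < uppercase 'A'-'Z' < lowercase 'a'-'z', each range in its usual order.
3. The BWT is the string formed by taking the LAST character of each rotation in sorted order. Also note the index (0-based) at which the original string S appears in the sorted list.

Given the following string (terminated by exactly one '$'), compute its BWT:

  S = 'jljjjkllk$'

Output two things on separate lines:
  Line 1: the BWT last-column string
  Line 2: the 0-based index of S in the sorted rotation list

All 10 rotations (rotation i = S[i:]+S[:i]):
  rot[0] = jljjjkllk$
  rot[1] = ljjjkllk$j
  rot[2] = jjjkllk$jl
  rot[3] = jjkllk$jlj
  rot[4] = jkllk$jljj
  rot[5] = kllk$jljjj
  rot[6] = llk$jljjjk
  rot[7] = lk$jljjjkl
  rot[8] = k$jljjjkll
  rot[9] = $jljjjkllk
Sorted (with $ < everything):
  sorted[0] = $jljjjkllk  (last char: 'k')
  sorted[1] = jjjkllk$jl  (last char: 'l')
  sorted[2] = jjkllk$jlj  (last char: 'j')
  sorted[3] = jkllk$jljj  (last char: 'j')
  sorted[4] = jljjjkllk$  (last char: '$')
  sorted[5] = k$jljjjkll  (last char: 'l')
  sorted[6] = kllk$jljjj  (last char: 'j')
  sorted[7] = ljjjkllk$j  (last char: 'j')
  sorted[8] = lk$jljjjkl  (last char: 'l')
  sorted[9] = llk$jljjjk  (last char: 'k')
Last column: kljj$ljjlk
Original string S is at sorted index 4

Answer: kljj$ljjlk
4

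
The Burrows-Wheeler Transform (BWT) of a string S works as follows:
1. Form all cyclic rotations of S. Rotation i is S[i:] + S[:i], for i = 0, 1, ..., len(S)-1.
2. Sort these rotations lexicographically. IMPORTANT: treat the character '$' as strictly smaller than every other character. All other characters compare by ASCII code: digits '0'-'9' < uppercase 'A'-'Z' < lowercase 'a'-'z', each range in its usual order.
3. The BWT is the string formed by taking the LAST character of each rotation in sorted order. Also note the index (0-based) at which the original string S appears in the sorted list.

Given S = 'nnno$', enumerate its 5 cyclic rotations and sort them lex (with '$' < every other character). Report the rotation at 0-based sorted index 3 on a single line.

Answer: no$nn

Derivation:
All 5 rotations (rotation i = S[i:]+S[:i]):
  rot[0] = nnno$
  rot[1] = nno$n
  rot[2] = no$nn
  rot[3] = o$nnn
  rot[4] = $nnno
Sorted (with $ < everything):
  sorted[0] = $nnno
  sorted[1] = nnno$
  sorted[2] = nno$n
  sorted[3] = no$nn
  sorted[4] = o$nnn
sorted[3] = no$nn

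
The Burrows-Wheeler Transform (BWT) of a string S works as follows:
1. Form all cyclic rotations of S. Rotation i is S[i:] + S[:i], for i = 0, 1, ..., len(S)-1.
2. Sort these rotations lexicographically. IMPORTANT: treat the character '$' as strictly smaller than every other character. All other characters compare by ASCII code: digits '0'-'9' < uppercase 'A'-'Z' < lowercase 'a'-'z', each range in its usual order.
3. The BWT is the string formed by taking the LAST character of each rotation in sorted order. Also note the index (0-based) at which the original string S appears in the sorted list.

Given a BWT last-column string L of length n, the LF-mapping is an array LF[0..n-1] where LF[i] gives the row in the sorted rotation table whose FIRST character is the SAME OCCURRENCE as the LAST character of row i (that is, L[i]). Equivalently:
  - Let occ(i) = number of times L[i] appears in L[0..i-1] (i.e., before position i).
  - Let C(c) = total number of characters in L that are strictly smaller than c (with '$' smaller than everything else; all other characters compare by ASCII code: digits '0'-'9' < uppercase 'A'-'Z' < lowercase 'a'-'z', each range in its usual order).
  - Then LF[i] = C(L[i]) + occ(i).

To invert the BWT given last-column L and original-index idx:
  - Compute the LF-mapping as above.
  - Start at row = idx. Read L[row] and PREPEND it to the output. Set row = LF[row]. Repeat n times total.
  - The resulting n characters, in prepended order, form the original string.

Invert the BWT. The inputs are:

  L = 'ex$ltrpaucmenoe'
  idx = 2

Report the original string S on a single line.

Answer: counterexample$

Derivation:
LF mapping: 3 14 0 6 12 11 10 1 13 2 7 4 8 9 5
Walk LF starting at row 2, prepending L[row]:
  step 1: row=2, L[2]='$', prepend. Next row=LF[2]=0
  step 2: row=0, L[0]='e', prepend. Next row=LF[0]=3
  step 3: row=3, L[3]='l', prepend. Next row=LF[3]=6
  step 4: row=6, L[6]='p', prepend. Next row=LF[6]=10
  step 5: row=10, L[10]='m', prepend. Next row=LF[10]=7
  step 6: row=7, L[7]='a', prepend. Next row=LF[7]=1
  step 7: row=1, L[1]='x', prepend. Next row=LF[1]=14
  step 8: row=14, L[14]='e', prepend. Next row=LF[14]=5
  step 9: row=5, L[5]='r', prepend. Next row=LF[5]=11
  step 10: row=11, L[11]='e', prepend. Next row=LF[11]=4
  step 11: row=4, L[4]='t', prepend. Next row=LF[4]=12
  step 12: row=12, L[12]='n', prepend. Next row=LF[12]=8
  step 13: row=8, L[8]='u', prepend. Next row=LF[8]=13
  step 14: row=13, L[13]='o', prepend. Next row=LF[13]=9
  step 15: row=9, L[9]='c', prepend. Next row=LF[9]=2
Reversed output: counterexample$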